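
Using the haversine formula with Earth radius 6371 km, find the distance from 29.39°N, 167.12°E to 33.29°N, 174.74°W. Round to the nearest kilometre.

Δλ = -174.74 − 167.12 = -341.86°; wrapped into (−180°, 180°]: 18.14°.
Δφ = 33.29 − 29.39 = 3.90°.
a = sin²(Δφ/2) + cos φ₁ · cos φ₂ · sin²(Δλ/2) = 0.019257.
c = 2·atan2(√a, √(1−a)) = 0.27844 rad → d = 6371·c ≈ 1773.93 km.

1774 km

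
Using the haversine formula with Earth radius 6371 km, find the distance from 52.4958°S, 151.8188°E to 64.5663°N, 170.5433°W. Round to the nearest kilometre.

13413 km

Δλ = -170.5433 − 151.8188 = -322.3621°; wrapped into (−180°, 180°]: 37.6379°.
Δφ = 64.5663 − -52.4958 = 117.0621°.
a = sin²(Δφ/2) + cos φ₁ · cos φ₂ · sin²(Δλ/2) = 0.754686.
c = 2·atan2(√a, √(1−a)) = 2.10525 rad → d = 6371·c ≈ 13412.55 km.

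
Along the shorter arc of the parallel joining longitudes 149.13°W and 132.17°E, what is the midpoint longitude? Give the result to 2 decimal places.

Signed shortest Δλ from -149.13° to +132.17° is -78.70°.
Midpoint longitude = -149.13° + (-78.70°)/2 = -149.13° − 39.35° = -188.48°.
Normalise into (−180°, 180°]: +171.52°.
(The naïve average (-149.13 + +132.17)/2 = -8.48° is on the wrong side of the globe.)

171.52°E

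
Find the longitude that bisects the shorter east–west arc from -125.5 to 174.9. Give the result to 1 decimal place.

-155.3°

Signed shortest Δλ from -125.5° to +174.9° is -59.6°.
Midpoint longitude = -125.5° + (-59.6°)/2 = -125.5° − 29.8° = -155.3°.
(The naïve average (-125.5 + +174.9)/2 = 24.7° is on the wrong side of the globe.)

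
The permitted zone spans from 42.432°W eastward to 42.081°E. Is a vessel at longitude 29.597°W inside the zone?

Band width going east from -42.432° to +42.081°: ((42.081 − -42.432) mod 360) = 84.513°.
Offset of -29.597° east of the west edge: ((-29.597 − -42.432) mod 360) = 12.835°.
12.835° ≤ 84.513° ⇒ inside.

Yes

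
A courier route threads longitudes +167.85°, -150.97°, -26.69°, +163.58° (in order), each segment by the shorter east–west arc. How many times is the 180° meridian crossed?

Leg 1: +167.85° → -150.97°, shortest Δλ = 41.18° (east) — crosses 180°.
Leg 2: -150.97° → -26.69°, shortest Δλ = 124.28° (east) — does not cross 180°.
Leg 3: -26.69° → +163.58°, shortest Δλ = -169.73° (west) — crosses 180°.
Total crossings: 2.

2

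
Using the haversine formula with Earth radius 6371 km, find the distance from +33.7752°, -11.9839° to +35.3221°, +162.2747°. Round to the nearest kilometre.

12309 km

Δλ = 162.2747 − -11.9839 = 174.2586°.
Δφ = 35.3221 − 33.7752 = 1.5469°.
a = sin²(Δφ/2) + cos φ₁ · cos φ₂ · sin²(Δλ/2) = 0.676690.
c = 2·atan2(√a, √(1−a)) = 1.93198 rad → d = 6371·c ≈ 12308.63 km.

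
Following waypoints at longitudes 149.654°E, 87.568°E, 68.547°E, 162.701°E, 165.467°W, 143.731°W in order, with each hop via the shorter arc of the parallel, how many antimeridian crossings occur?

Leg 1: +149.654° → +87.568°, shortest Δλ = -62.086° (west) — does not cross 180°.
Leg 2: +87.568° → +68.547°, shortest Δλ = -19.021° (west) — does not cross 180°.
Leg 3: +68.547° → +162.701°, shortest Δλ = 94.154° (east) — does not cross 180°.
Leg 4: +162.701° → -165.467°, shortest Δλ = 31.832° (east) — crosses 180°.
Leg 5: -165.467° → -143.731°, shortest Δλ = 21.736° (east) — does not cross 180°.
Total crossings: 1.

1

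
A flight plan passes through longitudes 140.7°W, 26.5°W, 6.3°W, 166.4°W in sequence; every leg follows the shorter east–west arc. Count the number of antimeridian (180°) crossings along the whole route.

Leg 1: -140.7° → -26.5°, shortest Δλ = 114.2° (east) — does not cross 180°.
Leg 2: -26.5° → -6.3°, shortest Δλ = 20.2° (east) — does not cross 180°.
Leg 3: -6.3° → -166.4°, shortest Δλ = -160.1° (west) — does not cross 180°.
Total crossings: 0.

0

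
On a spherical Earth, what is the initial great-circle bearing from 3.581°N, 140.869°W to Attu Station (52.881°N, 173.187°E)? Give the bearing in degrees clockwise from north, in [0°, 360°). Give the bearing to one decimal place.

Δλ = 173.187 − -140.869 = 314.056°; wrapped into (−180°, 180°]: -45.944°.
θ = atan2( sin Δλ · cos φ₂ , cos φ₁ · sin φ₂ − sin φ₁ · cos φ₂ · cos Δλ )
  = atan2(-0.43369, 0.76962) = -29.402° → normalised to [0°, 360°): 330.598°.

330.6°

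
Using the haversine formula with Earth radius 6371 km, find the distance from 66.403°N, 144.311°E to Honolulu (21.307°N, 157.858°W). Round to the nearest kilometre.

Δλ = -157.858 − 144.311 = -302.169°; wrapped into (−180°, 180°]: 57.831°.
Δφ = 21.307 − 66.403 = -45.096°.
a = sin²(Δφ/2) + cos φ₁ · cos φ₂ · sin²(Δλ/2) = 0.234229.
c = 2·atan2(√a, √(1−a)) = 1.01038 rad → d = 6371·c ≈ 6437.11 km.

6437 km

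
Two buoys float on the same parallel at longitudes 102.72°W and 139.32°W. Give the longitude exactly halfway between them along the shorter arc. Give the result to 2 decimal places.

121.02°W

Signed shortest Δλ from -102.72° to -139.32° is -36.60°.
Midpoint longitude = -102.72° + (-36.60°)/2 = -102.72° − 18.30° = -121.02°.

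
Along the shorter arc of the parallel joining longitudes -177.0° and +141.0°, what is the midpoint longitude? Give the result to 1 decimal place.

Signed shortest Δλ from -177.0° to +141.0° is -42.0°.
Midpoint longitude = -177.0° + (-42.0°)/2 = -177.0° − 21.0° = -198.0°.
Normalise into (−180°, 180°]: +162.0°.
(The naïve average (-177.0 + +141.0)/2 = -18.0° is on the wrong side of the globe.)

+162.0°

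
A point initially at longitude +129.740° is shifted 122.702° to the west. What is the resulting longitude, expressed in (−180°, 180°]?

Start at +129.740°; shift −122.702° → +7.038°.
+7.038° already lies in (−180°, 180°].

+7.038°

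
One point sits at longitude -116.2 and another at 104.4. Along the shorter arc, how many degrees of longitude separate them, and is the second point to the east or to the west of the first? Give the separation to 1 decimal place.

Raw difference: 104.4 − -116.2 = 220.6°.
Normalise into (−180°, 180°]: 220.6° − 360° = -139.4°.
Negative ⇒ the second point lies to the west; separation 139.4°.

139.4° west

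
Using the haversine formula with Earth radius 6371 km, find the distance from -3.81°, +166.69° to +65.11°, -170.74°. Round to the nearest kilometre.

Δλ = -170.74 − 166.69 = -337.43°; wrapped into (−180°, 180°]: 22.57°.
Δφ = 65.11 − -3.81 = 68.92°.
a = sin²(Δφ/2) + cos φ₁ · cos φ₂ · sin²(Δλ/2) = 0.336246.
c = 2·atan2(√a, √(1−a)) = 1.23713 rad → d = 6371·c ≈ 7881.76 km.

7882 km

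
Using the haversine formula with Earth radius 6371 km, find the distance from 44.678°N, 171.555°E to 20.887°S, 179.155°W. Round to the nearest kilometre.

Δλ = -179.155 − 171.555 = -350.710°; wrapped into (−180°, 180°]: 9.290°.
Δφ = -20.887 − 44.678 = -65.565°.
a = sin²(Δφ/2) + cos φ₁ · cos φ₂ · sin²(Δλ/2) = 0.297526.
c = 2·atan2(√a, √(1−a)) = 1.15388 rad → d = 6371·c ≈ 7351.34 km.

7351 km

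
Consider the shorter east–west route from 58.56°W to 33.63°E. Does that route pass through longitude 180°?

Signed shortest Δλ = ((33.63 − -58.56 + 180) mod 360) − 180 = 92.19°.
Going east by 92.19° from -58.56° reaches +33.63° without touching 180°.

No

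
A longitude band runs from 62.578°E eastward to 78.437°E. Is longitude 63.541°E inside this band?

Band width going east from +62.578° to +78.437°: ((78.437 − 62.578) mod 360) = 15.859°.
Offset of +63.541° east of the west edge: ((63.541 − 62.578) mod 360) = 0.963°.
0.963° ≤ 15.859° ⇒ inside.

Yes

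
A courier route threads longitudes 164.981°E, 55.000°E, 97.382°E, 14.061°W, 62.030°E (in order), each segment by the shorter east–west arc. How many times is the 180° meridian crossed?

Leg 1: +164.981° → +55.000°, shortest Δλ = -109.981° (west) — does not cross 180°.
Leg 2: +55.000° → +97.382°, shortest Δλ = 42.382° (east) — does not cross 180°.
Leg 3: +97.382° → -14.061°, shortest Δλ = -111.443° (west) — does not cross 180°.
Leg 4: -14.061° → +62.030°, shortest Δλ = 76.091° (east) — does not cross 180°.
Total crossings: 0.

0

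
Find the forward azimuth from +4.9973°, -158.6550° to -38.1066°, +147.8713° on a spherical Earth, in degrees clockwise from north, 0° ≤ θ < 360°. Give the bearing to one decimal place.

Δλ = 147.8713 − -158.6550 = 306.5263°; wrapped into (−180°, 180°]: -53.4737°.
θ = atan2( sin Δλ · cos φ₂ , cos φ₁ · sin φ₂ − sin φ₁ · cos φ₂ · cos Δλ )
  = atan2(-0.63231, -0.65558) = -136.035° → normalised to [0°, 360°): 223.965°.

224.0°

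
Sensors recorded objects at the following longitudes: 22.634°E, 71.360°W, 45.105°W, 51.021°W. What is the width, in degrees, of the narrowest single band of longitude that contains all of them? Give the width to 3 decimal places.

Sort the longitudes: -71.360°, -51.021°, -45.105°, +22.634°.
Eastward gaps between consecutive values (wrapping around): 20.339°, 5.916°, 67.739°, 266.006°.
Largest gap = 266.006° ⇒ minimal covering band is its complement: 360° − 266.006° = 93.994°.
Band runs from -71.360° eastward to +22.634°.

93.994°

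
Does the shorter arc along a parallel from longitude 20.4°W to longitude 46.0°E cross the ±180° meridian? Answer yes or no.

Signed shortest Δλ = ((46.0 − -20.4 + 180) mod 360) − 180 = 66.4°.
Going east by 66.4° from -20.4° reaches +46.0° without touching 180°.

No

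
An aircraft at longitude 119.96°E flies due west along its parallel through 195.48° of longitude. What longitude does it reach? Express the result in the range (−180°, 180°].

75.52°W

Start at +119.96°; shift −195.48° → -75.52°.
-75.52° already lies in (−180°, 180°].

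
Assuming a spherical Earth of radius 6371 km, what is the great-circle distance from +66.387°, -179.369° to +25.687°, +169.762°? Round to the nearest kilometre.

4589 km

Δλ = 169.762 − -179.369 = 349.131°; wrapped into (−180°, 180°]: -10.869°.
Δφ = 25.687 − 66.387 = -40.700°.
a = sin²(Δφ/2) + cos φ₁ · cos φ₂ · sin²(Δλ/2) = 0.124171.
c = 2·atan2(√a, √(1−a)) = 0.72022 rad → d = 6371·c ≈ 4588.54 km.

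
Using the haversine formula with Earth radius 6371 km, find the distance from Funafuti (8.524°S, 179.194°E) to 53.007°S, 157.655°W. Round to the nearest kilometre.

Δλ = -157.655 − 179.194 = -336.849°; wrapped into (−180°, 180°]: 23.151°.
Δφ = -53.007 − -8.524 = -44.483°.
a = sin²(Δφ/2) + cos φ₁ · cos φ₂ · sin²(Δλ/2) = 0.167231.
c = 2·atan2(√a, √(1−a)) = 0.84258 rad → d = 6371·c ≈ 5368.09 km.

5368 km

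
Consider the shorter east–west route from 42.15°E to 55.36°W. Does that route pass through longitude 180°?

Signed shortest Δλ = ((-55.36 − 42.15 + 180) mod 360) − 180 = -97.51°.
Going west by 97.51° from +42.15° reaches -55.36° without touching 180°.

No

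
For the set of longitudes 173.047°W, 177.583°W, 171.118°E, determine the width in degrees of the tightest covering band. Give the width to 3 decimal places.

Sort the longitudes: -177.583°, -173.047°, +171.118°.
Eastward gaps between consecutive values (wrapping around): 4.536°, 344.165°, 11.299°.
Largest gap = 344.165° ⇒ minimal covering band is its complement: 360° − 344.165° = 15.835°.
Band runs from +171.118° eastward to -173.047°, crossing the antimeridian.

15.835°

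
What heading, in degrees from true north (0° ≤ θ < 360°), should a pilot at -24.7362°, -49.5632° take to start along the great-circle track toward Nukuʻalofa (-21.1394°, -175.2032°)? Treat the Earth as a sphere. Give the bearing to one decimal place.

Δλ = -175.2032 − -49.5632 = -125.6400°.
θ = atan2( sin Δλ · cos φ₂ , cos φ₁ · sin φ₂ − sin φ₁ · cos φ₂ · cos Δλ )
  = atan2(-0.75800, -0.55496) = -126.209° → normalised to [0°, 360°): 233.791°.

233.8°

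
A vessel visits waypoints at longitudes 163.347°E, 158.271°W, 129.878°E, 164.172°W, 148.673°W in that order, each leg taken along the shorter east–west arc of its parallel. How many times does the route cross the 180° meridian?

Leg 1: +163.347° → -158.271°, shortest Δλ = 38.382° (east) — crosses 180°.
Leg 2: -158.271° → +129.878°, shortest Δλ = -71.851° (west) — crosses 180°.
Leg 3: +129.878° → -164.172°, shortest Δλ = 65.95° (east) — crosses 180°.
Leg 4: -164.172° → -148.673°, shortest Δλ = 15.499° (east) — does not cross 180°.
Total crossings: 3.

3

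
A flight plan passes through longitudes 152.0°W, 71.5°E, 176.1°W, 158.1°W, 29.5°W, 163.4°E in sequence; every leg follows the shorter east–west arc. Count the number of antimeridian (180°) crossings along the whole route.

Leg 1: -152.0° → +71.5°, shortest Δλ = -136.5° (west) — crosses 180°.
Leg 2: +71.5° → -176.1°, shortest Δλ = 112.4° (east) — crosses 180°.
Leg 3: -176.1° → -158.1°, shortest Δλ = 18.0° (east) — does not cross 180°.
Leg 4: -158.1° → -29.5°, shortest Δλ = 128.6° (east) — does not cross 180°.
Leg 5: -29.5° → +163.4°, shortest Δλ = -167.1° (west) — crosses 180°.
Total crossings: 3.

3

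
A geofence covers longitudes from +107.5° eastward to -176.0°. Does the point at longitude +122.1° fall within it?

Band width going east from +107.5° to -176.0°: ((-176.0 − 107.5) mod 360) = 76.5°.
Offset of +122.1° east of the west edge: ((122.1 − 107.5) mod 360) = 14.6°.
14.6° ≤ 76.5° ⇒ inside.

Yes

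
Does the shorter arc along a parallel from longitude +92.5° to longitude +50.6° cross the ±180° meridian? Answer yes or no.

No

Signed shortest Δλ = ((50.6 − 92.5 + 180) mod 360) − 180 = -41.9°.
Going west by 41.9° from +92.5° reaches +50.6° without touching 180°.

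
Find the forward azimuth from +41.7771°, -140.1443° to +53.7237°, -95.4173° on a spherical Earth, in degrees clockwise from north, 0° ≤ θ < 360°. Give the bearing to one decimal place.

52.4°

Δλ = -95.4173 − -140.1443 = 44.7270°.
θ = atan2( sin Δλ · cos φ₂ , cos φ₁ · sin φ₂ − sin φ₁ · cos φ₂ · cos Δλ )
  = atan2(0.41638, 0.32113) = 52.359° → normalised to [0°, 360°): 52.359°.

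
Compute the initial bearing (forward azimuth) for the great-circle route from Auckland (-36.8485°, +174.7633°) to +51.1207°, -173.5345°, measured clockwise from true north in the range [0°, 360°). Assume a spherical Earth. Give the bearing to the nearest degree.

Δλ = -173.5345 − 174.7633 = -348.2978°; wrapped into (−180°, 180°]: 11.7022°.
θ = atan2( sin Δλ · cos φ₂ , cos φ₁ · sin φ₂ − sin φ₁ · cos φ₂ · cos Δλ )
  = atan2(0.12731, 0.99155) = 7.316° → normalised to [0°, 360°): 7.316°.

7°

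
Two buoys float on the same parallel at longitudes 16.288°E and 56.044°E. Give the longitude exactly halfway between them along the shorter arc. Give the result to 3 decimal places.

Signed shortest Δλ from +16.288° to +56.044° is +39.756°.
Midpoint longitude = +16.288° + (+39.756°)/2 = +16.288° + 19.878° = +36.166°.

36.166°E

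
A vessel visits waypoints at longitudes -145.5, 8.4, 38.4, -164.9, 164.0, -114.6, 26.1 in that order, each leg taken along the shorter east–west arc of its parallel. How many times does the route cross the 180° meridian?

Leg 1: -145.5° → +8.4°, shortest Δλ = 153.9° (east) — does not cross 180°.
Leg 2: +8.4° → +38.4°, shortest Δλ = 30.0° (east) — does not cross 180°.
Leg 3: +38.4° → -164.9°, shortest Δλ = 156.7° (east) — crosses 180°.
Leg 4: -164.9° → +164.0°, shortest Δλ = -31.1° (west) — crosses 180°.
Leg 5: +164.0° → -114.6°, shortest Δλ = 81.4° (east) — crosses 180°.
Leg 6: -114.6° → +26.1°, shortest Δλ = 140.7° (east) — does not cross 180°.
Total crossings: 3.

3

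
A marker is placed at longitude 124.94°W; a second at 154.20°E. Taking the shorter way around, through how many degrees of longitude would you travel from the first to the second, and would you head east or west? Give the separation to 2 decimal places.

80.86° west

Raw difference: 154.20 − -124.94 = 279.14°.
Normalise into (−180°, 180°]: 279.14° − 360° = -80.86°.
Negative ⇒ the second point lies to the west; separation 80.86°.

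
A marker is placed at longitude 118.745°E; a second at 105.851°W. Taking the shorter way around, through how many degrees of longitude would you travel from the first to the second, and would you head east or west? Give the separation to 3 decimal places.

135.404° east

Raw difference: -105.851 − 118.745 = -224.596°.
Normalise into (−180°, 180°]: -224.596° + 360° = 135.404°.
Positive ⇒ the second point lies to the east; separation 135.404°.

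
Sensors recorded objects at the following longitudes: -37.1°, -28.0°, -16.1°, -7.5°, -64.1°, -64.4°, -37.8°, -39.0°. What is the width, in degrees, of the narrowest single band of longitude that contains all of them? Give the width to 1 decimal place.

56.9°

Sort the longitudes: -64.4°, -64.1°, -39.0°, -37.8°, -37.1°, -28.0°, -16.1°, -7.5°.
Eastward gaps between consecutive values (wrapping around): 0.3°, 25.1°, 1.2°, 0.7°, 9.1°, 11.9°, 8.6°, 303.1°.
Largest gap = 303.1° ⇒ minimal covering band is its complement: 360° − 303.1° = 56.9°.
Band runs from -64.4° eastward to -7.5°.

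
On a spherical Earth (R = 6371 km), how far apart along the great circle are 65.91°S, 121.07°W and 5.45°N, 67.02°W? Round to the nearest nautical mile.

Δλ = -67.02 − -121.07 = 54.05°.
Δφ = 5.45 − -65.91 = 71.36°.
a = sin²(Δφ/2) + cos φ₁ · cos φ₂ · sin²(Δλ/2) = 0.424080.
c = 2·atan2(√a, √(1−a)) = 1.41837 rad → d = 6371·c ≈ 9036.41 km ≈ 4879.27 nmi.

4879 nmi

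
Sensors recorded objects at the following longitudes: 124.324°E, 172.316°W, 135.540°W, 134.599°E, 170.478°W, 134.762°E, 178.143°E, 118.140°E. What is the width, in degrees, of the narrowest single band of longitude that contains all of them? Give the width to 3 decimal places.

106.320°

Sort the longitudes: -172.316°, -170.478°, -135.540°, +118.140°, +124.324°, +134.599°, +134.762°, +178.143°.
Eastward gaps between consecutive values (wrapping around): 1.838°, 34.938°, 253.680°, 6.184°, 10.275°, 0.163°, 43.381°, 9.541°.
Largest gap = 253.680° ⇒ minimal covering band is its complement: 360° − 253.680° = 106.320°.
Band runs from +118.140° eastward to -135.540°, crossing the antimeridian.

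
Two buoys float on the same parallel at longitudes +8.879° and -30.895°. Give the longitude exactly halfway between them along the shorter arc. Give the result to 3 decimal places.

Signed shortest Δλ from +8.879° to -30.895° is -39.774°.
Midpoint longitude = +8.879° + (-39.774°)/2 = +8.879° − 19.887° = -11.008°.

-11.008°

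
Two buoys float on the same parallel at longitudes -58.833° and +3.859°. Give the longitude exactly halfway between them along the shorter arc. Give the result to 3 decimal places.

Signed shortest Δλ from -58.833° to +3.859° is +62.692°.
Midpoint longitude = -58.833° + (+62.692°)/2 = -58.833° + 31.346° = -27.487°.

-27.487°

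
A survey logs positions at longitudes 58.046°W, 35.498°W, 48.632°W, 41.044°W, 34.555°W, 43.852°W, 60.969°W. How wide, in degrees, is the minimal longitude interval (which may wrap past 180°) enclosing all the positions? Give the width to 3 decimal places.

26.414°

Sort the longitudes: -60.969°, -58.046°, -48.632°, -43.852°, -41.044°, -35.498°, -34.555°.
Eastward gaps between consecutive values (wrapping around): 2.923°, 9.414°, 4.780°, 2.808°, 5.546°, 0.943°, 333.586°.
Largest gap = 333.586° ⇒ minimal covering band is its complement: 360° − 333.586° = 26.414°.
Band runs from -60.969° eastward to -34.555°.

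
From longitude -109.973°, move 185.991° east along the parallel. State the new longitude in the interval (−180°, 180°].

+76.018°

Start at -109.973°; shift +185.991° → +76.018°.
+76.018° already lies in (−180°, 180°].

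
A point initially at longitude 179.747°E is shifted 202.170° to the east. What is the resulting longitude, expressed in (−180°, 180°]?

Start at +179.747°; shift +202.170° → +381.917°.
+381.917° lies outside (−180°, 180°]; subtract 360° → +21.917°.

21.917°E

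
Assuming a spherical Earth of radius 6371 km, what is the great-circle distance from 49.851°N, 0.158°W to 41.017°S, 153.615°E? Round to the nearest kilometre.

Δλ = 153.615 − -0.158 = 153.773°.
Δφ = -41.017 − 49.851 = -90.868°.
a = sin²(Δφ/2) + cos φ₁ · cos φ₂ · sin²(Δλ/2) = 0.969026.
c = 2·atan2(√a, √(1−a)) = 2.78776 rad → d = 6371·c ≈ 17760.84 km.

17761 km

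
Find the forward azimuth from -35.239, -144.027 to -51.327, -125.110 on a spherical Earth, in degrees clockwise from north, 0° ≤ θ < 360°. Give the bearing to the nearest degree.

Δλ = -125.110 − -144.027 = 18.917°.
θ = atan2( sin Δλ · cos φ₂ , cos φ₁ · sin φ₂ − sin φ₁ · cos φ₂ · cos Δλ )
  = atan2(0.20258, -0.29659) = 145.665° → normalised to [0°, 360°): 145.665°.

146°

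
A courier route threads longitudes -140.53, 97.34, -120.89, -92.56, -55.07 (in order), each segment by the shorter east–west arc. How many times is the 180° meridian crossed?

2

Leg 1: -140.53° → +97.34°, shortest Δλ = -122.13° (west) — crosses 180°.
Leg 2: +97.34° → -120.89°, shortest Δλ = 141.77° (east) — crosses 180°.
Leg 3: -120.89° → -92.56°, shortest Δλ = 28.33° (east) — does not cross 180°.
Leg 4: -92.56° → -55.07°, shortest Δλ = 37.49° (east) — does not cross 180°.
Total crossings: 2.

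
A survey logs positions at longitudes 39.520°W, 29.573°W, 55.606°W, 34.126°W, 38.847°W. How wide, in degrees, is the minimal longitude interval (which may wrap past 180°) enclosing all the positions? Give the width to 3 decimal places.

26.033°

Sort the longitudes: -55.606°, -39.520°, -38.847°, -34.126°, -29.573°.
Eastward gaps between consecutive values (wrapping around): 16.086°, 0.673°, 4.721°, 4.553°, 333.967°.
Largest gap = 333.967° ⇒ minimal covering band is its complement: 360° − 333.967° = 26.033°.
Band runs from -55.606° eastward to -29.573°.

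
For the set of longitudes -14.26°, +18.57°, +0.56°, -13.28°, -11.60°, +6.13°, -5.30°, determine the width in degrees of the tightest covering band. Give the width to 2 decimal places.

32.83°

Sort the longitudes: -14.26°, -13.28°, -11.60°, -5.30°, +0.56°, +6.13°, +18.57°.
Eastward gaps between consecutive values (wrapping around): 0.98°, 1.68°, 6.30°, 5.86°, 5.57°, 12.44°, 327.17°.
Largest gap = 327.17° ⇒ minimal covering band is its complement: 360° − 327.17° = 32.83°.
Band runs from -14.26° eastward to +18.57°.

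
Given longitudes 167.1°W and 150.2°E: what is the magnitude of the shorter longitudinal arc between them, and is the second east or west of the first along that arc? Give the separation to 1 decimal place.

Raw difference: 150.2 − -167.1 = 317.3°.
Normalise into (−180°, 180°]: 317.3° − 360° = -42.7°.
Negative ⇒ the second point lies to the west; separation 42.7°.

42.7° west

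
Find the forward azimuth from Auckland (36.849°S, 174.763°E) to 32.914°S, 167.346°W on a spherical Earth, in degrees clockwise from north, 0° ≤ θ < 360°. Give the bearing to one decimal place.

Δλ = -167.346 − 174.763 = -342.109°; wrapped into (−180°, 180°]: 17.891°.
θ = atan2( sin Δλ · cos φ₂ , cos φ₁ · sin φ₂ − sin φ₁ · cos φ₂ · cos Δλ )
  = atan2(0.25790, 0.04428) = 80.258° → normalised to [0°, 360°): 80.258°.

80.3°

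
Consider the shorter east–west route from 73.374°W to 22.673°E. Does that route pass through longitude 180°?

Signed shortest Δλ = ((22.673 − -73.374 + 180) mod 360) − 180 = 96.047°.
Going east by 96.047° from -73.374° reaches +22.673° without touching 180°.

No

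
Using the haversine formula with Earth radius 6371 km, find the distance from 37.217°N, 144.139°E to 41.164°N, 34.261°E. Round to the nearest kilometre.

8762 km

Δλ = 34.261 − 144.139 = -109.878°.
Δφ = 41.164 − 37.217 = 3.947°.
a = sin²(Δφ/2) + cos φ₁ · cos φ₂ · sin²(Δλ/2) = 0.402867.
c = 2·atan2(√a, √(1−a)) = 1.37529 rad → d = 6371·c ≈ 8761.95 km.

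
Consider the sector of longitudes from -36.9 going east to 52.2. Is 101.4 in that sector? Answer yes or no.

Band width going east from -36.9° to +52.2°: ((52.2 − -36.9) mod 360) = 89.1°.
Offset of +101.4° east of the west edge: ((101.4 − -36.9) mod 360) = 138.3°.
138.3° > 89.1° ⇒ outside.

No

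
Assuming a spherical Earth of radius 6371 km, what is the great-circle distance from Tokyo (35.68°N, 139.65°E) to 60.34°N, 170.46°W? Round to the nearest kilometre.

Δλ = -170.46 − 139.65 = -310.11°; wrapped into (−180°, 180°]: 49.89°.
Δφ = 60.34 − 35.68 = 24.66°.
a = sin²(Δφ/2) + cos φ₁ · cos φ₂ · sin²(Δλ/2) = 0.117098.
c = 2·atan2(√a, √(1−a)) = 0.69850 rad → d = 6371·c ≈ 4450.17 km.

4450 km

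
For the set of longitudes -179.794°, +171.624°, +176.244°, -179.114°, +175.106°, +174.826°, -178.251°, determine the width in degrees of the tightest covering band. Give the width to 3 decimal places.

10.125°

Sort the longitudes: -179.794°, -179.114°, -178.251°, +171.624°, +174.826°, +175.106°, +176.244°.
Eastward gaps between consecutive values (wrapping around): 0.680°, 0.863°, 349.875°, 3.202°, 0.280°, 1.138°, 3.962°.
Largest gap = 349.875° ⇒ minimal covering band is its complement: 360° − 349.875° = 10.125°.
Band runs from +171.624° eastward to -178.251°, crossing the antimeridian.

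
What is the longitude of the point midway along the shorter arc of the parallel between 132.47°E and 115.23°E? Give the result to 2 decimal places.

Signed shortest Δλ from +132.47° to +115.23° is -17.24°.
Midpoint longitude = +132.47° + (-17.24°)/2 = +132.47° − 8.62° = +123.85°.

123.85°E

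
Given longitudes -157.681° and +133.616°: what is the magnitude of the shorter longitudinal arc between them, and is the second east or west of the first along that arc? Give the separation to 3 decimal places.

68.703° west

Raw difference: 133.616 − -157.681 = 291.297°.
Normalise into (−180°, 180°]: 291.297° − 360° = -68.703°.
Negative ⇒ the second point lies to the west; separation 68.703°.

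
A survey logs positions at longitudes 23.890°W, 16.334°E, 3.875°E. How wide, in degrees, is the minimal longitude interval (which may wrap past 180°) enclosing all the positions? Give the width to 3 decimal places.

Sort the longitudes: -23.890°, +3.875°, +16.334°.
Eastward gaps between consecutive values (wrapping around): 27.765°, 12.459°, 319.776°.
Largest gap = 319.776° ⇒ minimal covering band is its complement: 360° − 319.776° = 40.224°.
Band runs from -23.890° eastward to +16.334°.

40.224°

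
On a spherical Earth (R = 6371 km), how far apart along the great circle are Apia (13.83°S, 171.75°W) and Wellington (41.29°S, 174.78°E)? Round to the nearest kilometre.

3320 km

Δλ = 174.78 − -171.75 = 346.53°; wrapped into (−180°, 180°]: -13.47°.
Δφ = -41.29 − -13.83 = -27.46°.
a = sin²(Δφ/2) + cos φ₁ · cos φ₂ · sin²(Δλ/2) = 0.066368.
c = 2·atan2(√a, √(1−a)) = 0.52112 rad → d = 6371·c ≈ 3320.04 km.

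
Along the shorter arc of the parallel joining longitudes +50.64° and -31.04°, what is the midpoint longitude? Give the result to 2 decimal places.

+9.80°

Signed shortest Δλ from +50.64° to -31.04° is -81.68°.
Midpoint longitude = +50.64° + (-81.68°)/2 = +50.64° − 40.84° = +9.80°.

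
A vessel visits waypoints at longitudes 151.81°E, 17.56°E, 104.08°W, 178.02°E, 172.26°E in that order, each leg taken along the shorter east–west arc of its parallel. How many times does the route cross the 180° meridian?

1

Leg 1: +151.81° → +17.56°, shortest Δλ = -134.25° (west) — does not cross 180°.
Leg 2: +17.56° → -104.08°, shortest Δλ = -121.64° (west) — does not cross 180°.
Leg 3: -104.08° → +178.02°, shortest Δλ = -77.9° (west) — crosses 180°.
Leg 4: +178.02° → +172.26°, shortest Δλ = -5.76° (west) — does not cross 180°.
Total crossings: 1.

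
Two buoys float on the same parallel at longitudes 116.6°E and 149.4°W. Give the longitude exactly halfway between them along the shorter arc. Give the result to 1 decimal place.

163.6°E

Signed shortest Δλ from +116.6° to -149.4° is +94.0°.
Midpoint longitude = +116.6° + (+94.0°)/2 = +116.6° + 47.0° = +163.6°.
(The naïve average (+116.6 + -149.4)/2 = -16.4° is on the wrong side of the globe.)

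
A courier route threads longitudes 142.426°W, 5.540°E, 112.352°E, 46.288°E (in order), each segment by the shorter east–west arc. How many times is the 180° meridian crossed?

Leg 1: -142.426° → +5.540°, shortest Δλ = 147.966° (east) — does not cross 180°.
Leg 2: +5.540° → +112.352°, shortest Δλ = 106.812° (east) — does not cross 180°.
Leg 3: +112.352° → +46.288°, shortest Δλ = -66.064° (west) — does not cross 180°.
Total crossings: 0.

0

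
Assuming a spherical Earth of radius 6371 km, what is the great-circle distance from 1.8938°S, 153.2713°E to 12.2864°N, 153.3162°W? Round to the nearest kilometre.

6104 km

Δλ = -153.3162 − 153.2713 = -306.5875°; wrapped into (−180°, 180°]: 53.4125°.
Δφ = 12.2864 − -1.8938 = 14.1802°.
a = sin²(Δφ/2) + cos φ₁ · cos φ₂ · sin²(Δλ/2) = 0.212476.
c = 2·atan2(√a, √(1−a)) = 0.95813 rad → d = 6371·c ≈ 6104.27 km.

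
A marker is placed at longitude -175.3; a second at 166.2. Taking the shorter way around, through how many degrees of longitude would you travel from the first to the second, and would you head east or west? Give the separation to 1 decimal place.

Raw difference: 166.2 − -175.3 = 341.5°.
Normalise into (−180°, 180°]: 341.5° − 360° = -18.5°.
Negative ⇒ the second point lies to the west; separation 18.5°.

18.5° west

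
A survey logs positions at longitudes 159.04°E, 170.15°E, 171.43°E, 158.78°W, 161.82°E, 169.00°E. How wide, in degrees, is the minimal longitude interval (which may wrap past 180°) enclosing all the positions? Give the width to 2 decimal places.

Sort the longitudes: -158.78°, +159.04°, +161.82°, +169.00°, +170.15°, +171.43°.
Eastward gaps between consecutive values (wrapping around): 317.82°, 2.78°, 7.18°, 1.15°, 1.28°, 29.79°.
Largest gap = 317.82° ⇒ minimal covering band is its complement: 360° − 317.82° = 42.18°.
Band runs from +159.04° eastward to -158.78°, crossing the antimeridian.

42.18°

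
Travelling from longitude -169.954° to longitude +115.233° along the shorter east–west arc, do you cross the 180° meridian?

Yes

Naïve |115.233 − -169.954| = 285.187° > 180°, so the shorter arc goes the other way round — across 180°.
Signed shortest Δλ = ((115.233 − -169.954 + 180) mod 360) − 180 = -74.813°.
Going west by 74.813° from -169.954° passes through 180° before reaching +115.233°.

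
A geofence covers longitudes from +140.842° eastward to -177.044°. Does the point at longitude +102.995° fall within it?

Band width going east from +140.842° to -177.044°: ((-177.044 − 140.842) mod 360) = 42.114°.
Offset of +102.995° east of the west edge: ((102.995 − 140.842) mod 360) = 322.153°.
322.153° > 42.114° ⇒ outside.

No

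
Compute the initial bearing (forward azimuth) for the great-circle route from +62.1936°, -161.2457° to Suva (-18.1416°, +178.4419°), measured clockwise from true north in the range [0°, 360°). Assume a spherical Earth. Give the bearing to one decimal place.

Δλ = 178.4419 − -161.2457 = 339.6876°; wrapped into (−180°, 180°]: -20.3124°.
θ = atan2( sin Δλ · cos φ₂ , cos φ₁ · sin φ₂ − sin φ₁ · cos φ₂ · cos Δλ )
  = atan2(-0.32988, -0.93354) = -160.538° → normalised to [0°, 360°): 199.462°.

199.5°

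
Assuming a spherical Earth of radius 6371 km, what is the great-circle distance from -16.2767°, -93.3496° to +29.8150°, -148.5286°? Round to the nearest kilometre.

7823 km

Δλ = -148.5286 − -93.3496 = -55.1790°.
Δφ = 29.8150 − -16.2767 = 46.0917°.
a = sin²(Δφ/2) + cos φ₁ · cos φ₂ · sin²(Δλ/2) = 0.331889.
c = 2·atan2(√a, √(1−a)) = 1.22789 rad → d = 6371·c ≈ 7822.92 km.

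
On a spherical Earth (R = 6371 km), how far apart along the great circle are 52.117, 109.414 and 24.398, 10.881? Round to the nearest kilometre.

Δλ = 10.881 − 109.414 = -98.533°.
Δφ = 24.398 − 52.117 = -27.719°.
a = sin²(Δφ/2) + cos φ₁ · cos φ₂ · sin²(Δλ/2) = 0.378476.
c = 2·atan2(√a, √(1−a)) = 1.32529 rad → d = 6371·c ≈ 8443.42 km.

8443 km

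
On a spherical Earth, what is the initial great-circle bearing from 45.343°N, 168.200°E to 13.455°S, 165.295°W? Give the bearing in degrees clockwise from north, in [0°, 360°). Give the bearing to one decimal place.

151.0°

Δλ = -165.295 − 168.200 = -333.495°; wrapped into (−180°, 180°]: 26.505°.
θ = atan2( sin Δλ · cos φ₂ , cos φ₁ · sin φ₂ − sin φ₁ · cos φ₂ · cos Δλ )
  = atan2(0.43403, -0.78263) = 150.988° → normalised to [0°, 360°): 150.988°.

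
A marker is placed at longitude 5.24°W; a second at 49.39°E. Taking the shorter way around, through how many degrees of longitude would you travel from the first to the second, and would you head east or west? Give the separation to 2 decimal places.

54.63° east

Raw difference: 49.39 − -5.24 = 54.63°.
Normalise into (−180°, 180°]: 54.63° stays 54.63°.
Positive ⇒ the second point lies to the east; separation 54.63°.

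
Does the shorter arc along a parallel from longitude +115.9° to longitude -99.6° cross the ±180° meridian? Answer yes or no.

Naïve |-99.6 − 115.9| = 215.5° > 180°, so the shorter arc goes the other way round — across 180°.
Signed shortest Δλ = ((-99.6 − 115.9 + 180) mod 360) − 180 = 144.5°.
Going east by 144.5° from +115.9° passes through 180° before reaching -99.6°.

Yes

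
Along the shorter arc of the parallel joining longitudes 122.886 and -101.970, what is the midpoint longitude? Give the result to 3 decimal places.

-169.542°

Signed shortest Δλ from +122.886° to -101.970° is +135.144°.
Midpoint longitude = +122.886° + (+135.144°)/2 = +122.886° + 67.572° = +190.458°.
Normalise into (−180°, 180°]: -169.542°.
(The naïve average (+122.886 + -101.970)/2 = 10.458° is on the wrong side of the globe.)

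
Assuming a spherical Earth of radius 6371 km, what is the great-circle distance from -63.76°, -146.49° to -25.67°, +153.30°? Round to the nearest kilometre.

Δλ = 153.30 − -146.49 = 299.79°; wrapped into (−180°, 180°]: -60.21°.
Δφ = -25.67 − -63.76 = 38.09°.
a = sin²(Δφ/2) + cos φ₁ · cos φ₂ · sin²(Δλ/2) = 0.206736.
c = 2·atan2(√a, √(1−a)) = 0.94403 rad → d = 6371·c ≈ 6014.42 km.

6014 km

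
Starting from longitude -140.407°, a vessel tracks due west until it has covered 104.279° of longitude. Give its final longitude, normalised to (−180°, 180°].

+115.314°

Start at -140.407°; shift −104.279° → -244.686°.
-244.686° lies outside (−180°, 180°]; add 360° → +115.314°.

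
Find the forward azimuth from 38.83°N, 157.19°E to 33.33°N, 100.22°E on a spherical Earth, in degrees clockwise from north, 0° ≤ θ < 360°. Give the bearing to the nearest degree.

Δλ = 100.22 − 157.19 = -56.97°.
θ = atan2( sin Δλ · cos φ₂ , cos φ₁ · sin φ₂ − sin φ₁ · cos φ₂ · cos Δλ )
  = atan2(-0.70049, 0.14248) = -78.503° → normalised to [0°, 360°): 281.497°.

281°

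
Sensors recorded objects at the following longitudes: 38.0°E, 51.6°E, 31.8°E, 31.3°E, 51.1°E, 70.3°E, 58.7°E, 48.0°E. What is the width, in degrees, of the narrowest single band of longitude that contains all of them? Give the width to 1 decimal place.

Sort the longitudes: +31.3°, +31.8°, +38.0°, +48.0°, +51.1°, +51.6°, +58.7°, +70.3°.
Eastward gaps between consecutive values (wrapping around): 0.5°, 6.2°, 10.0°, 3.1°, 0.5°, 7.1°, 11.6°, 321.0°.
Largest gap = 321.0° ⇒ minimal covering band is its complement: 360° − 321.0° = 39.0°.
Band runs from +31.3° eastward to +70.3°.

39.0°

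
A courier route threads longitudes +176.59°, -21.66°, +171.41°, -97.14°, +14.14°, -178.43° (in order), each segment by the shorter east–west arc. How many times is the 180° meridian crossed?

4

Leg 1: +176.59° → -21.66°, shortest Δλ = 161.75° (east) — crosses 180°.
Leg 2: -21.66° → +171.41°, shortest Δλ = -166.93° (west) — crosses 180°.
Leg 3: +171.41° → -97.14°, shortest Δλ = 91.45° (east) — crosses 180°.
Leg 4: -97.14° → +14.14°, shortest Δλ = 111.28° (east) — does not cross 180°.
Leg 5: +14.14° → -178.43°, shortest Δλ = 167.43° (east) — crosses 180°.
Total crossings: 4.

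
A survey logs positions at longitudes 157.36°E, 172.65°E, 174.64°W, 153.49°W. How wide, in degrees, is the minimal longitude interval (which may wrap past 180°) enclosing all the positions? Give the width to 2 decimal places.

Sort the longitudes: -174.64°, -153.49°, +157.36°, +172.65°.
Eastward gaps between consecutive values (wrapping around): 21.15°, 310.85°, 15.29°, 12.71°.
Largest gap = 310.85° ⇒ minimal covering band is its complement: 360° − 310.85° = 49.15°.
Band runs from +157.36° eastward to -153.49°, crossing the antimeridian.

49.15°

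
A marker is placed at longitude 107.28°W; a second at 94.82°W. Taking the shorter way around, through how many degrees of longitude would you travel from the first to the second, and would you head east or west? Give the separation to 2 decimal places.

12.46° east

Raw difference: -94.82 − -107.28 = 12.46°.
Normalise into (−180°, 180°]: 12.46° stays 12.46°.
Positive ⇒ the second point lies to the east; separation 12.46°.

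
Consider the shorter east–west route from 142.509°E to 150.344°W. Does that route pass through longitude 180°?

Naïve |-150.344 − 142.509| = 292.853° > 180°, so the shorter arc goes the other way round — across 180°.
Signed shortest Δλ = ((-150.344 − 142.509 + 180) mod 360) − 180 = 67.147°.
Going east by 67.147° from +142.509° passes through 180° before reaching -150.344°.

Yes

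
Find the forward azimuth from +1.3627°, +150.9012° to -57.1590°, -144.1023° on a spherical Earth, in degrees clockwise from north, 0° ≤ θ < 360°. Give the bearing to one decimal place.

149.8°

Δλ = -144.1023 − 150.9012 = -295.0035°; wrapped into (−180°, 180°]: 64.9965°.
θ = atan2( sin Δλ · cos φ₂ , cos φ₁ · sin φ₂ − sin φ₁ · cos φ₂ · cos Δλ )
  = atan2(0.49149, -0.84539) = 149.828° → normalised to [0°, 360°): 149.828°.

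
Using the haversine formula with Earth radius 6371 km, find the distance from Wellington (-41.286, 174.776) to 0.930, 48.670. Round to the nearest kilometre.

Δλ = 48.670 − 174.776 = -126.106°.
Δφ = 0.930 − -41.286 = 42.216°.
a = sin²(Δφ/2) + cos φ₁ · cos φ₂ · sin²(Δλ/2) = 0.726726.
c = 2·atan2(√a, √(1−a)) = 2.04143 rad → d = 6371·c ≈ 13005.95 km.

13006 km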